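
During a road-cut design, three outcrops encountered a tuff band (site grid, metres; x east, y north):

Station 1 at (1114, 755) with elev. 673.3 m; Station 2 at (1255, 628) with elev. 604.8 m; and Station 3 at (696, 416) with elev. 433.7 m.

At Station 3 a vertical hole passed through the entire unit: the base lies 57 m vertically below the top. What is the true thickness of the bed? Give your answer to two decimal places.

48.38 m

Let the plane be z = a·x + b·y + c.
Station 2−Station 1: 141a − 127b = −68.5;  Station 3−Station 1: −418a − 339b = −239.6.
Solving gives a = 0.07144, b = 0.61869.
|∇z| = √(a²+b²) = 0.62280, so dip δ = arctan(0.62280) = 31.91°.
True thickness = vertical thickness × cos δ = 57 × cos 31.91° = 48.38 m.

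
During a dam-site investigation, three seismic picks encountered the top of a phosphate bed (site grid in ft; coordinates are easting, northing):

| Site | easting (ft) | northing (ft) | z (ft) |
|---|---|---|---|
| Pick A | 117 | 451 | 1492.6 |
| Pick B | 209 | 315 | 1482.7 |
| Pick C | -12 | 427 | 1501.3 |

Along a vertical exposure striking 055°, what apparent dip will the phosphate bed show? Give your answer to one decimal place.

2.6°

Let the plane be z = a·easting + b·northing + c.
Pick B−Pick A: 92a − 136b = −9.9;  Pick C−Pick A: −129a − 24b = 8.7.
Solving gives a = −0.07193, b = 0.02413.
Unit vector along 055° is (sin 55°, cos 55°) = (0.8192, 0.5736).
Slope in that direction = a·(0.8192) + b·(0.5736) = −0.04508.
Apparent dip = arctan|0.04508| = 2.6° (true dip is 4.3°, so apparent ≤ true as expected).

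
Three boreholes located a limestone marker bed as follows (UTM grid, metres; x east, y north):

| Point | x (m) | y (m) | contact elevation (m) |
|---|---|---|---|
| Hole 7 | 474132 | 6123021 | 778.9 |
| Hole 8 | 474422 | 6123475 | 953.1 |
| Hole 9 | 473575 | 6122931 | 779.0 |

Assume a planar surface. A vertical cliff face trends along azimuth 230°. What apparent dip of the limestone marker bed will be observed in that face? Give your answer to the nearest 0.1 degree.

12.5°

Let the plane be z = a·x + b·y + c.
Hole 8−Hole 7: 290a + 454b = 174.2;  Hole 9−Hole 7: −557a − 90b = 0.1.
Solving gives a = −0.06933, b = 0.42799.
Unit vector along 230° is (sin 230°, cos 230°) = (-0.7660, -0.6428).
Slope in that direction = a·(-0.7660) + b·(-0.6428) = −0.22199.
Apparent dip = arctan|0.22199| = 12.5° (true dip is 23.4°, so apparent ≤ true as expected).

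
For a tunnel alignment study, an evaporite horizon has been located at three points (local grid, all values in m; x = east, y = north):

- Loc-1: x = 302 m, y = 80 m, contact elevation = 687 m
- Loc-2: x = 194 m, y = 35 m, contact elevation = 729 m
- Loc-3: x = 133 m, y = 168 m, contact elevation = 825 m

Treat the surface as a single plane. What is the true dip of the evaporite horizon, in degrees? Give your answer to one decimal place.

36.4°

Two edge vectors: Loc-1→Loc-2 = (-108, -45, 42), Loc-1→Loc-3 = (-169, 88, 138).
Normal n = (Loc-1→Loc-2) × (Loc-1→Loc-3) = (-9906, 7806, -17109).
So ∂z/∂x = −n_x/n_z = −0.57899 and ∂z/∂y = −n_y/n_z = 0.45625.
Gradient magnitude |∇z| = √(a² + b²) = √(0.33523 + 0.20817) = 0.73716.
True dip = arctan(0.73716) = 36.4°, dipping toward SE (azimuth ≈ 128°).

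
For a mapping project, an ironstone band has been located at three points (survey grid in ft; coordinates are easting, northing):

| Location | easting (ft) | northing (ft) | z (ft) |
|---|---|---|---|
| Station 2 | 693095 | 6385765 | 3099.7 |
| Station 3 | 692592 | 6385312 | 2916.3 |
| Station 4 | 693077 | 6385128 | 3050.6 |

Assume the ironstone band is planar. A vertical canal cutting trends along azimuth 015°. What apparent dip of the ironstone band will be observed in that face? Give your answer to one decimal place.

8.2°

Let the plane be z = a·easting + b·northing + c.
Station 3−Station 2: −503a − 453b = −183.4;  Station 4−Station 2: −18a − 637b = −49.1.
Solving gives a = 0.30290, b = 0.06852.
Unit vector along 015° is (sin 15°, cos 15°) = (0.2588, 0.9659).
Slope in that direction = a·(0.2588) + b·(0.9659) = 0.14458.
Apparent dip = arctan|0.14458| = 8.2° (true dip is 17.3°, so apparent ≤ true as expected).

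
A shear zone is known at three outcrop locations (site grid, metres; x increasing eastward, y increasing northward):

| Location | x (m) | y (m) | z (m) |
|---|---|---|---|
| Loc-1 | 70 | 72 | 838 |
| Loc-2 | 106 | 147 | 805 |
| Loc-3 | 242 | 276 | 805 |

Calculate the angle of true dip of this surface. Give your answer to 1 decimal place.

Two edge vectors: Loc-1→Loc-2 = (36, 75, -33), Loc-1→Loc-3 = (172, 204, -33).
Normal n = (Loc-1→Loc-2) × (Loc-1→Loc-3) = (4257, -4488, -5556).
So ∂z/∂x = −n_x/n_z = 0.76620 and ∂z/∂y = −n_y/n_z = −0.80778.
Gradient magnitude |∇z| = √(a² + b²) = √(0.58706 + 0.65250) = 1.11336.
True dip = arctan(1.11336) = 48.1°, dipping toward NW (azimuth ≈ 317°).

48.1°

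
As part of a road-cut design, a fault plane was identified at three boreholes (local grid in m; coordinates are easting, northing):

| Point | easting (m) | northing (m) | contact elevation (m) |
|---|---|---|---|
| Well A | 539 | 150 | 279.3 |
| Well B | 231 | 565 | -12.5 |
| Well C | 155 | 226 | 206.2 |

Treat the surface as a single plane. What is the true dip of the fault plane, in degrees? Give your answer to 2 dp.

33.48°

Two edge vectors: Well A→Well B = (-308, 415, -291.8), Well A→Well C = (-384, 76, -73.1).
Normal n = (Well A→Well B) × (Well A→Well C) = (-8159.7, 89536.4, 135952).
So ∂z/∂easting = −n_x/n_z = 0.06002 and ∂z/∂northing = −n_y/n_z = −0.65859.
Gradient magnitude |∇z| = √(a² + b²) = √(0.00360 + 0.43374) = 0.66132.
True dip = arctan(0.66132) = 33.48°, dipping toward N (azimuth ≈ 355°).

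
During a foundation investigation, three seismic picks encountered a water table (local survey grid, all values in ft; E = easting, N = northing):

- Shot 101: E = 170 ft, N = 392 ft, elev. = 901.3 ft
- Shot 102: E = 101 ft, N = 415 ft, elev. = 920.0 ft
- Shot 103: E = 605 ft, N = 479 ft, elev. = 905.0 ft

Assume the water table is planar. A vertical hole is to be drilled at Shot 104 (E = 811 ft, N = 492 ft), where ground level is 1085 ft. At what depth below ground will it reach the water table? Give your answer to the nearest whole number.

193 ft

Let the plane be z = a·E + b·N + c.
Shot 102−Shot 101: −69a + 23b = 18.7;  Shot 103−Shot 101: 435a + 87b = 3.7.
Solving gives a = −0.09631, b = 0.52410.
Then c = 901.3 − a·170 − b·392 = 712.23.
At (811, 492): z_contact = −78.1 + 257.9 + 712.23 = 892.0 ft.
Depth below ground = 1085 − 892.0 = 193 ft.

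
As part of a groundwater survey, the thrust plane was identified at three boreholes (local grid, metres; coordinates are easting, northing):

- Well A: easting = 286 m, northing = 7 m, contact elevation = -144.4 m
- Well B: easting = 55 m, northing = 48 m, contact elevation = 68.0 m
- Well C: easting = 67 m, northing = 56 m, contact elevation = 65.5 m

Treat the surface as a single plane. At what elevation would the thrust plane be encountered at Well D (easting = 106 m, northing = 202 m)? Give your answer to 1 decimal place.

158.5 m

Let the plane be z = a·easting + b·northing + c.
Well B−Well A: −231a + 41b = 212.4;  Well C−Well A: −219a + 49b = 209.9.
Solving gives a = −0.76996, b = 0.84244.
Then c = -144.4 − a·286 − b·7 = 69.91.
At (106, 202): z = −81.6 + 170.2 + 69.91 = 158.5 m.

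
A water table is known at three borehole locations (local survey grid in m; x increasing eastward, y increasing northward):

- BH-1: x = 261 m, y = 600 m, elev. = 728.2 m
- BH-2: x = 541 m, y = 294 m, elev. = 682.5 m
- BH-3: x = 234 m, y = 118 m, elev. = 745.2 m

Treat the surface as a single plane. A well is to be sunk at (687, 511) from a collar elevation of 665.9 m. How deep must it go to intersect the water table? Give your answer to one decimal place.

Let the plane be z = a·x + b·y + c.
BH-2−BH-1: 280a − 306b = −45.7;  BH-3−BH-1: −27a − 482b = 17.
Solving gives a = −0.19012, b = −0.02462.
Then c = 728.2 − a·261 − b·600 = 792.59.
At (687, 511): z_contact = −130.61 − 12.58 + 792.59 = 649.40 m.
Depth below ground = 665.9 − 649.40 = 16.5 m.

16.5 m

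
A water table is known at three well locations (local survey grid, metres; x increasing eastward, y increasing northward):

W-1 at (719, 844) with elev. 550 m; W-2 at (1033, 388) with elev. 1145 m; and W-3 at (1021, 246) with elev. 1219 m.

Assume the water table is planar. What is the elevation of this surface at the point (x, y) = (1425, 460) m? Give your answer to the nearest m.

Two edge vectors: W-1→W-2 = (314, -456, 595), W-1→W-3 = (302, -598, 669).
Normal n = (W-1→W-2) × (W-1→W-3) = (50746, -30376, -50060).
So ∂z/∂x = −n_x/n_z = 1.01370 and ∂z/∂y = −n_y/n_z = −0.60679.
Intercept c from W-1: 550 − 728.85 + 512.13 = 333.28.
At (1425, 460): z = 1444.5 − 279.1 + 333.28 = 1498.7 m.

1499 m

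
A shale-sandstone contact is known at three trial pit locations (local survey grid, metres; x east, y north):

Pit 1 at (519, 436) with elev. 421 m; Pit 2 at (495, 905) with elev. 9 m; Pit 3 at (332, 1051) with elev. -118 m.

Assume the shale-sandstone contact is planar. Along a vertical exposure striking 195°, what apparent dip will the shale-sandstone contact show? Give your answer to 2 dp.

40.40°

Let the plane be z = a·x + b·y + c.
Pit 2−Pit 1: −24a + 469b = −412;  Pit 3−Pit 1: −187a + 615b = −539.
Solving gives a = −0.00807, b = −0.87888.
Unit vector along 195° is (sin 195°, cos 195°) = (-0.2588, -0.9659).
Slope in that direction = a·(-0.2588) + b·(-0.9659) = 0.85102.
Apparent dip = arctan|0.85102| = 40.40° (true dip is 41.3°, so apparent ≤ true as expected).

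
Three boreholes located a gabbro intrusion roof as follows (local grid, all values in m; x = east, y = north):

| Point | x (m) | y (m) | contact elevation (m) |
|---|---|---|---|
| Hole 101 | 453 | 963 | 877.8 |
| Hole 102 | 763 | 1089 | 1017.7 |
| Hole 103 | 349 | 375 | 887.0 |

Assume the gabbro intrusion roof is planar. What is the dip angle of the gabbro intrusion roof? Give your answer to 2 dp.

Let the plane be z = a·x + b·y + c.
Hole 102−Hole 101: 310a + 126b = 139.9;  Hole 103−Hole 101: −104a − 588b = 9.2.
Solving gives a = 0.49310, b = −0.10286.
Gradient magnitude |∇z| = √(a² + b²) = √(0.24315 + 0.01058) = 0.50371.
True dip = arctan(0.50371) = 26.73°, dipping toward WNW (azimuth ≈ 282°).

26.73°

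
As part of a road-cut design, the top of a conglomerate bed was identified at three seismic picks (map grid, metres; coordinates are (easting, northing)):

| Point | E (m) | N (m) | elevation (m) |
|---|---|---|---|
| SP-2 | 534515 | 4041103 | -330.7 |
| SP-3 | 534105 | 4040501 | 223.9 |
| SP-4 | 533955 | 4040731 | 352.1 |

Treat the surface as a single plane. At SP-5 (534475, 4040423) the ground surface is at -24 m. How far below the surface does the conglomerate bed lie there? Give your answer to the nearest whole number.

150 m

Let the plane be z = a·E + b·N + c.
SP-3−SP-2: −410a − 602b = 554.6;  SP-4−SP-2: −560a − 372b = 682.8.
Solving gives a = −1.10907042, b = −0.16591549.
Then c = -330.7 − a·534515 − b·4041103 = 1262965.67.
At (534475, 4040423): z_contact = −592770.4 − 670368.8 + 1262965.67 = -173.5 m.
Depth below ground = -24 − (-173.5) = 150 m.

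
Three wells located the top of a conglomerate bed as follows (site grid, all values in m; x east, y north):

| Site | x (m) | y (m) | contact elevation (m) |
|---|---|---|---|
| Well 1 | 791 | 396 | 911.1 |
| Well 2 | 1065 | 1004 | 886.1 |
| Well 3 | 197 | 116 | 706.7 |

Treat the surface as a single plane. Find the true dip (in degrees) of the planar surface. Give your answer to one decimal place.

Let the plane be z = a·x + b·y + c.
Well 2−Well 1: 274a + 608b = −25;  Well 3−Well 1: −594a − 280b = −204.4.
Solving gives a = 0.46153, b = −0.24911.
Gradient magnitude |∇z| = √(a² + b²) = √(0.21301 + 0.06206) = 0.52447.
True dip = arctan(0.52447) = 27.7°, dipping toward WNW (azimuth ≈ 298°).

27.7°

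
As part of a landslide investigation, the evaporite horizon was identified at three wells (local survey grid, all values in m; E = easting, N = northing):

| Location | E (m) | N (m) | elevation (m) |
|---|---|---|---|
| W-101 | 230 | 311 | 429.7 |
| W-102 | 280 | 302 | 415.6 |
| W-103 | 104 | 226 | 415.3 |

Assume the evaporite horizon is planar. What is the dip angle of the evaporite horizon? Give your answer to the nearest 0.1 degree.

Two edge vectors: W-101→W-102 = (50, -9, -14.1), W-101→W-103 = (-126, -85, -14.4).
Normal n = (W-101→W-102) × (W-101→W-103) = (-1068.9, 2496.6, -5384).
So ∂z/∂E = −n_x/n_z = −0.19853 and ∂z/∂N = −n_y/n_z = 0.46371.
Gradient magnitude |∇z| = √(a² + b²) = √(0.03942 + 0.21502) = 0.50442.
True dip = arctan(0.50442) = 26.8°, dipping toward SSE (azimuth ≈ 157°).

26.8°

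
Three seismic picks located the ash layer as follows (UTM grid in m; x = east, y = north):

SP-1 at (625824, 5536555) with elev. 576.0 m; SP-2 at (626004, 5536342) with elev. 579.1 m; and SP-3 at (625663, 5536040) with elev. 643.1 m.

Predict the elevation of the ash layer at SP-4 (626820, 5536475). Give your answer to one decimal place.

484.4 m

Let the plane be z = a·x + b·y + c.
SP-2−SP-1: 180a − 213b = 3.1;  SP-3−SP-1: −161a − 515b = 67.1.
Solving gives a = −0.099972439, b = −0.099037742.
Then c = 576 − a·625824 − b·5536555 = 611469.06.
At (626820, 5536475): z = −62664.7 − 548320.0 + 611469.06 = 484.4 m.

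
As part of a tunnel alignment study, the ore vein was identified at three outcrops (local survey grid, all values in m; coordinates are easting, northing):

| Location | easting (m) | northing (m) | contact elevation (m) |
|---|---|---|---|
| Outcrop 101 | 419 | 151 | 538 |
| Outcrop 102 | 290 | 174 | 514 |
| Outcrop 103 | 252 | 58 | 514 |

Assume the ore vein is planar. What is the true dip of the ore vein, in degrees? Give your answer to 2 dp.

10.48°

Two edge vectors: Outcrop 101→Outcrop 102 = (-129, 23, -24), Outcrop 101→Outcrop 103 = (-167, -93, -24).
Normal n = (Outcrop 101→Outcrop 102) × (Outcrop 101→Outcrop 103) = (-2784, 912, 15838).
So ∂z/∂easting = −n_x/n_z = 0.17578 and ∂z/∂northing = −n_y/n_z = −0.05758.
Gradient magnitude |∇z| = √(a² + b²) = √(0.03090 + 0.00332) = 0.18497.
True dip = arctan(0.18497) = 10.48°, dipping toward WNW (azimuth ≈ 288°).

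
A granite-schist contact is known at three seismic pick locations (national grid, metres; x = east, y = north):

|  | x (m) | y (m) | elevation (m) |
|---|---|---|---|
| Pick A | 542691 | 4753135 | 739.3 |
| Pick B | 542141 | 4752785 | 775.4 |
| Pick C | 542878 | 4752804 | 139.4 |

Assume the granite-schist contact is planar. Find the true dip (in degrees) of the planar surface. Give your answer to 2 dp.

Let the plane be z = a·x + b·y + c.
Pick B−Pick A: −550a − 350b = 36.1;  Pick C−Pick A: 187a − 331b = −599.9.
Solving gives a = −0.89662, b = 1.30584.
Gradient magnitude |∇z| = √(a² + b²) = √(0.80393 + 1.70521) = 1.58403.
True dip = arctan(1.58403) = 57.74°, dipping toward SE (azimuth ≈ 146°).

57.74°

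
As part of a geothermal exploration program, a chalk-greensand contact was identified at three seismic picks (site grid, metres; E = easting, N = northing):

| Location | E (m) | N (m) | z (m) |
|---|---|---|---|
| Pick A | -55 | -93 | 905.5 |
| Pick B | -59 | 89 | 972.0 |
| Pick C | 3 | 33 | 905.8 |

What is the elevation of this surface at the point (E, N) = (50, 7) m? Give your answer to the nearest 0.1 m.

Two edge vectors: Pick A→Pick B = (-4, 182, 66.5), Pick A→Pick C = (58, 126, 0.3).
Normal n = (Pick A→Pick B) × (Pick A→Pick C) = (-8324.4, 3858.2, -11060).
So ∂z/∂E = −n_x/n_z = −0.75266 and ∂z/∂N = −n_y/n_z = 0.34884.
Intercept c from Pick A: 905.5 − 41.40 + 32.44 = 896.55.
At (50, 7): z = −37.6 + 2.4 + 896.55 = 861.4 m.

861.4 m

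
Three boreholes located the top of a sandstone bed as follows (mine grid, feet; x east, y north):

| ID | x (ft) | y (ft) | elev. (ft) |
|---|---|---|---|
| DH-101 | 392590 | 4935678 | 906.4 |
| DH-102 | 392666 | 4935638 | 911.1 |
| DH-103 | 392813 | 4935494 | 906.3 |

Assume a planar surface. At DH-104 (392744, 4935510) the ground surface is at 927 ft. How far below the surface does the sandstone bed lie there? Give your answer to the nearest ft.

Let the plane be z = a·x + b·y + c.
DH-102−DH-101: 76a − 40b = 4.7;  DH-103−DH-101: 223a − 184b = −0.1.
Solving gives a = 0.17156398, b = 0.20847156.
Then c = 906.4 − a·392590 − b·4935678 = −1095396.42.
At (392744, 4935510): z_contact = 67380.7 + 1028913.5 − 1095396.42 = 897.8 ft.
Depth below ground = 927 − 897.8 = 29 ft.

29 ft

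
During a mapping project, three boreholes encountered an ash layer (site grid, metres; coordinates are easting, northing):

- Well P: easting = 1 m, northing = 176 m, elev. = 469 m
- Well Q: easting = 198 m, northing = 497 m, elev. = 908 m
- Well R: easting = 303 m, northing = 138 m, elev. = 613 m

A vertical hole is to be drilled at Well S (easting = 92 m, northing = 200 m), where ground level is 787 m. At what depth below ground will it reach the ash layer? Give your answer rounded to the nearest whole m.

Let the plane be z = a·easting + b·northing + c.
Well Q−Well P: 197a + 321b = 439;  Well R−Well P: 302a − 38b = 144.
Solving gives a = 0.60239, b = 0.99791.
Then c = 469 − a·1 − b·176 = 292.77.
At (92, 200): z_contact = 55.4 + 199.6 + 292.77 = 547.8 m.
Depth below ground = 787 − 547.8 = 239 m.

239 m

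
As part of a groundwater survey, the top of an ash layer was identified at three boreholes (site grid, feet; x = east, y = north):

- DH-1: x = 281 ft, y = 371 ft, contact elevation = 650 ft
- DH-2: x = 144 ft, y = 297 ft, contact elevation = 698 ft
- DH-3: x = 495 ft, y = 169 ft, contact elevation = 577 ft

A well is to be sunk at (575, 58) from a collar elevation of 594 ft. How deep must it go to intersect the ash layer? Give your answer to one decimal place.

44.1 ft

Two edge vectors: DH-1→DH-2 = (-137, -74, 48), DH-1→DH-3 = (214, -202, -73).
Normal n = (DH-1→DH-2) × (DH-1→DH-3) = (15098, 271, 43510).
So ∂z/∂x = −n_x/n_z = −0.34700 and ∂z/∂y = −n_y/n_z = −0.00623.
Intercept c from DH-1: 650 + 97.51 + 2.31 = 749.82.
At (575, 58): z_contact = −199.53 − 0.36 + 749.82 = 549.93 ft.
Depth below ground = 594 − 549.93 = 44.1 ft.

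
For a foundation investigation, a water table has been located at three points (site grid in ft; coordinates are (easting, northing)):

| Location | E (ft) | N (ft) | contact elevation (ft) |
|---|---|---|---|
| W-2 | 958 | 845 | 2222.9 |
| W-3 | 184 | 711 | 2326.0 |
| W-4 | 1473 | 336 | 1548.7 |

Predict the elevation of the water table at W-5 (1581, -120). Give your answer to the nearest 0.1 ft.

Two edge vectors: W-2→W-3 = (-774, -134, 103.1), W-2→W-4 = (515, -509, -674.2).
Normal n = (W-2→W-3) × (W-2→W-4) = (142820.7, -468734.3, 462976).
So ∂z/∂E = −n_x/n_z = −0.308484 and ∂z/∂N = −n_y/n_z = 1.012438.
Intercept c from W-2: 2222.9 + 295.53 − 855.51 = 1662.92.
At (1581, -120): z = −487.7 − 121.5 + 1662.92 = 1053.7 ft.

1053.7 ft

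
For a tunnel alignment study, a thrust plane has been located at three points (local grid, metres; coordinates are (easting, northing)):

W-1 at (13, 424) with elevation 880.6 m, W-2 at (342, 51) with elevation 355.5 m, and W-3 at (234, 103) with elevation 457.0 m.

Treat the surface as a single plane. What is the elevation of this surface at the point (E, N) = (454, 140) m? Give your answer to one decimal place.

Two edge vectors: W-1→W-2 = (329, -373, -525.1), W-1→W-3 = (221, -321, -423.6).
Normal n = (W-1→W-2) × (W-1→W-3) = (-10554.3, 23317.3, -23176).
So ∂z/∂E = −n_x/n_z = −0.45540 and ∂z/∂N = −n_y/n_z = 1.00610.
Intercept c from W-1: 880.6 + 5.92 − 426.59 = 459.94.
At (454, 140): z = −206.8 + 140.9 + 459.94 = 394.0 m.

394.0 m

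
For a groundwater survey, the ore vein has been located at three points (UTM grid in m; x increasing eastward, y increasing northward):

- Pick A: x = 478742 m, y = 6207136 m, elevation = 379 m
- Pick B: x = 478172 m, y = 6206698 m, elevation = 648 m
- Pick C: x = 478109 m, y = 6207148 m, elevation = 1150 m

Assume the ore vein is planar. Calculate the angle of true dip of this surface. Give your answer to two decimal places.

56.82°

Two edge vectors: Pick A→Pick B = (-570, -438, 269), Pick A→Pick C = (-633, 12, 771).
Normal n = (Pick A→Pick B) × (Pick A→Pick C) = (-340926, 269193, -284094).
So ∂z/∂x = −n_x/n_z = −1.20005 and ∂z/∂y = −n_y/n_z = 0.94755.
Gradient magnitude |∇z| = √(a² + b²) = √(1.44011 + 0.89785) = 1.52904.
True dip = arctan(1.52904) = 56.82°, dipping toward SE (azimuth ≈ 128°).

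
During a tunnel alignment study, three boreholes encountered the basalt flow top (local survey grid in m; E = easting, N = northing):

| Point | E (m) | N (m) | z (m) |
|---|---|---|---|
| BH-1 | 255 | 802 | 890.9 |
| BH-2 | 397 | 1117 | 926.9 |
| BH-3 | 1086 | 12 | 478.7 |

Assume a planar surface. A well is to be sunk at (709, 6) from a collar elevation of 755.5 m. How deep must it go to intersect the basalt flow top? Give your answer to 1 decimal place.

176.0 m

Let the plane be z = a·E + b·N + c.
BH-2−BH-1: 142a + 315b = 36;  BH-3−BH-1: 831a − 790b = −412.2.
Solving gives a = −0.271171, b = 0.236528.
Then c = 890.9 − a·255 − b·802 = 770.35.
At (709, 6): z_contact = −192.26 + 1.42 + 770.35 = 579.51 m.
Depth below ground = 755.5 − 579.51 = 176.0 m.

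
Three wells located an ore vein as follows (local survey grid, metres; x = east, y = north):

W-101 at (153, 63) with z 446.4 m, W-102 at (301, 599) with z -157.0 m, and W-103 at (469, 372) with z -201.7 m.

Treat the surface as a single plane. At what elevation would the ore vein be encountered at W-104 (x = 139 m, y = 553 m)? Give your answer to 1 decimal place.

89.1 m

Two edge vectors: W-101→W-102 = (148, 536, -603.4), W-101→W-103 = (316, 309, -648.1).
Normal n = (W-101→W-102) × (W-101→W-103) = (-160931, -94755.6, -123644).
So ∂z/∂x = −n_x/n_z = −1.30157 and ∂z/∂y = −n_y/n_z = −0.76636.
Intercept c from W-101: 446.4 + 199.14 + 48.28 = 693.82.
At (139, 553): z = −180.9 − 423.8 + 693.82 = 89.1 m.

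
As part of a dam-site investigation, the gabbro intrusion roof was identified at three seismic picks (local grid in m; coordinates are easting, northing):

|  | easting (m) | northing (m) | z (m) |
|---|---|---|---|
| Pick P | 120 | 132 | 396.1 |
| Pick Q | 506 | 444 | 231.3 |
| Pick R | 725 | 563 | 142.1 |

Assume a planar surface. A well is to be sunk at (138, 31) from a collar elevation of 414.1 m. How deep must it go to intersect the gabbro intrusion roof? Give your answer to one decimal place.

17.1 m

Let the plane be z = a·easting + b·northing + c.
Pick Q−Pick P: 386a + 312b = −164.8;  Pick R−Pick P: 605a + 431b = −254.
Solving gives a = −0.36703, b = −0.07413.
Then c = 396.1 − a·120 − b·132 = 449.93.
At (138, 31): z_contact = −50.65 − 2.30 + 449.93 = 396.98 m.
Depth below ground = 414.1 − 396.98 = 17.1 m.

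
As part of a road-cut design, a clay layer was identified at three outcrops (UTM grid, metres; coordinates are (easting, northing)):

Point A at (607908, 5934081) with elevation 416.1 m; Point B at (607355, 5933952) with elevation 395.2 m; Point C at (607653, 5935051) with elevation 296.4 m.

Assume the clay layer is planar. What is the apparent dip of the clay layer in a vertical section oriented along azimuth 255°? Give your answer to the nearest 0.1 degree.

1.9°

Two edge vectors: Point A→Point B = (-553, -129, -20.9), Point A→Point C = (-255, 970, -119.7).
Normal n = (Point A→Point B) × (Point A→Point C) = (35714.3, -60864.6, -569305).
So ∂z/∂E = −n_x/n_z = 0.06273 and ∂z/∂N = −n_y/n_z = −0.10691.
Unit vector along 255° is (sin 255°, cos 255°) = (-0.9659, -0.2588).
Slope in that direction = a·(-0.9659) + b·(-0.2588) = −0.03293.
Apparent dip = arctan|0.03293| = 1.9° (true dip is 7.1°, so apparent ≤ true as expected).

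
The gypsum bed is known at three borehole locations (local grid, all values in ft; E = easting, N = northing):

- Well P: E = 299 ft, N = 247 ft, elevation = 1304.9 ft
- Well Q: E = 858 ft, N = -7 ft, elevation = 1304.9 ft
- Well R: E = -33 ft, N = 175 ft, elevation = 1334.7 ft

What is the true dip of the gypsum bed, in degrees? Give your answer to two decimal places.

8.36°

Let the plane be z = a·E + b·N + c.
Well Q−Well P: 559a − 254b = 0;  Well R−Well P: −332a − 72b = 29.8.
Solving gives a = −0.06076, b = −0.13372.
Gradient magnitude |∇z| = √(a² + b²) = √(0.00369 + 0.01788) = 0.14688.
True dip = arctan(0.14688) = 8.36°, dipping toward NNE (azimuth ≈ 024°).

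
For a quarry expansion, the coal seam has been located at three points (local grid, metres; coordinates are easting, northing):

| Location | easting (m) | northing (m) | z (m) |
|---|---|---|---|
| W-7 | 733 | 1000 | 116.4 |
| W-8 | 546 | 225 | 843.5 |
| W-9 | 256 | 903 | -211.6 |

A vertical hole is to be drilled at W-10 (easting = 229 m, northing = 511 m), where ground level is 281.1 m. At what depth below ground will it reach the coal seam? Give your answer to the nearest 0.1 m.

Let the plane be z = a·easting + b·northing + c.
W-8−W-7: −187a − 775b = 727.1;  W-9−W-7: −477a − 97b = −328.
Solving gives a = 0.923742, b = −1.161084.
Then c = 116.4 − a·733 − b·1000 = 600.38.
At (229, 511): z_contact = 211.54 − 593.31 + 600.38 = 218.60 m.
Depth below ground = 281.1 − 218.60 = 62.5 m.

62.5 m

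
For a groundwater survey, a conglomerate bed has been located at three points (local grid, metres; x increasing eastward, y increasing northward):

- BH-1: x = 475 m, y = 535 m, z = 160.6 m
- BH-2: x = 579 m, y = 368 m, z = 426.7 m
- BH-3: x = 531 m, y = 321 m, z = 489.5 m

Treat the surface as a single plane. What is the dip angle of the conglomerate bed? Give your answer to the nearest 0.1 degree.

56.4°

Two edge vectors: BH-1→BH-2 = (104, -167, 266.1), BH-1→BH-3 = (56, -214, 328.9).
Normal n = (BH-1→BH-2) × (BH-1→BH-3) = (2019.1, -19304, -12904).
So ∂z/∂x = −n_x/n_z = 0.15647 and ∂z/∂y = −n_y/n_z = −1.49597.
Gradient magnitude |∇z| = √(a² + b²) = √(0.02448 + 2.23793) = 1.50413.
True dip = arctan(1.50413) = 56.4°, dipping toward N (azimuth ≈ 354°).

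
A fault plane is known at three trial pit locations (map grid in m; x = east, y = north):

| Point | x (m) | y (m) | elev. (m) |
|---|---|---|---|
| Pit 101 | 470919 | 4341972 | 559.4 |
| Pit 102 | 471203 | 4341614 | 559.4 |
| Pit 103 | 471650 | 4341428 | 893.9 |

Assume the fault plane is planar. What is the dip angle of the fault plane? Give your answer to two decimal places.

Two edge vectors: Pit 101→Pit 102 = (284, -358, 0), Pit 101→Pit 103 = (731, -544, 334.5).
Normal n = (Pit 101→Pit 102) × (Pit 101→Pit 103) = (-119751, -94998, 107202).
So ∂z/∂x = −n_x/n_z = 1.11706 and ∂z/∂y = −n_y/n_z = 0.88616.
Gradient magnitude |∇z| = √(a² + b²) = √(1.24782 + 0.78528) = 1.42587.
True dip = arctan(1.42587) = 54.96°, dipping toward SW (azimuth ≈ 232°).

54.96°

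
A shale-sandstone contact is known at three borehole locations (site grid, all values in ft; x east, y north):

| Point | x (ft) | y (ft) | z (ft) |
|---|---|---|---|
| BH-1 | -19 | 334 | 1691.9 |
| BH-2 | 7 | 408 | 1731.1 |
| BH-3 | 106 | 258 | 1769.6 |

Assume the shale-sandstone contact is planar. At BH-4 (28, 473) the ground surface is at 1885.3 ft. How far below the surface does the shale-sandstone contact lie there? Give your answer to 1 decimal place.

121.2 ft

Two edge vectors: BH-1→BH-2 = (26, 74, 39.2), BH-1→BH-3 = (125, -76, 77.7).
Normal n = (BH-1→BH-2) × (BH-1→BH-3) = (8729, 2879.8, -11226).
So ∂z/∂x = −n_x/n_z = 0.77757 and ∂z/∂y = −n_y/n_z = 0.25653.
Intercept c from BH-1: 1691.9 + 14.77 − 85.68 = 1620.99.
At (28, 473): z_contact = 21.77 + 121.34 + 1620.99 = 1764.10 ft.
Depth below ground = 1885.3 − 1764.10 = 121.2 ft.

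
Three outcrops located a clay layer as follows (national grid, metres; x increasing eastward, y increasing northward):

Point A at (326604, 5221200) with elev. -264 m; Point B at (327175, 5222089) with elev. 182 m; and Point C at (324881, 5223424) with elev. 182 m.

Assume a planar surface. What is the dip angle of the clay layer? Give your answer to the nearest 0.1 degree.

22.9°

Let the plane be z = a·x + b·y + c.
Point B−Point A: 571a + 889b = 446;  Point C−Point A: −1723a + 2224b = 446.
Solving gives a = 0.21252, b = 0.36519.
Gradient magnitude |∇z| = √(a² + b²) = √(0.04517 + 0.13336) = 0.42252.
True dip = arctan(0.42252) = 22.9°, dipping toward SSW (azimuth ≈ 210°).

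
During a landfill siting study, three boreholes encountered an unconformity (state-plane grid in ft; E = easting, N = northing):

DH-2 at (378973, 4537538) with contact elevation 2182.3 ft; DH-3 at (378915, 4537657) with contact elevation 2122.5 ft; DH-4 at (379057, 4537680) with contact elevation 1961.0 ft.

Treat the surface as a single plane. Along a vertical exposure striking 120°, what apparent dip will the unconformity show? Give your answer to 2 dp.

Let the plane be z = a·E + b·N + c.
DH-3−DH-2: −58a + 119b = −59.8;  DH-4−DH-2: 84a + 142b = −221.3.
Solving gives a = −0.97867, b = −0.97952.
Unit vector along 120° is (sin 120°, cos 120°) = (0.8660, -0.5000).
Slope in that direction = a·(0.8660) + b·(-0.5000) = −0.35779.
Apparent dip = arctan|0.35779| = 19.69° (true dip is 54.2°, so apparent ≤ true as expected).

19.69°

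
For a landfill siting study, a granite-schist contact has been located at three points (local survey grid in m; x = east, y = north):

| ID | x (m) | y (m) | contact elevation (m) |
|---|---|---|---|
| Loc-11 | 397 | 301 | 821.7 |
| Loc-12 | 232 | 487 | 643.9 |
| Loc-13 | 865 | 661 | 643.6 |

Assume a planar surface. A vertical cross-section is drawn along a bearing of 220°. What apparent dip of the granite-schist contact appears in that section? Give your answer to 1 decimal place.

Two edge vectors: Loc-11→Loc-12 = (-165, 186, -177.8), Loc-11→Loc-13 = (468, 360, -178.1).
Normal n = (Loc-11→Loc-12) × (Loc-11→Loc-13) = (30881.4, -112596.9, -146448).
So ∂z/∂x = −n_x/n_z = 0.21087 and ∂z/∂y = −n_y/n_z = −0.76885.
Unit vector along 220° is (sin 220°, cos 220°) = (-0.6428, -0.7660).
Slope in that direction = a·(-0.6428) + b·(-0.7660) = 0.45343.
Apparent dip = arctan|0.45343| = 24.4° (true dip is 38.6°, so apparent ≤ true as expected).

24.4°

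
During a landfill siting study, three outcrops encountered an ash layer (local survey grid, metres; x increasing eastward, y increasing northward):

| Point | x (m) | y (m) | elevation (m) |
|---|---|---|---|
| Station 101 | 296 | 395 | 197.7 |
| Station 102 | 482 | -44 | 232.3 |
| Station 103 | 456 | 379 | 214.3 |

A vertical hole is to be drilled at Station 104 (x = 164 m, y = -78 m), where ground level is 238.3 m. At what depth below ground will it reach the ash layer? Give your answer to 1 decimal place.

Let the plane be z = a·x + b·y + c.
Station 102−Station 101: 186a − 439b = 34.6;  Station 103−Station 101: 160a − 16b = 16.6.
Solving gives a = 0.10011, b = −0.03640.
Then c = 197.7 − a·296 − b·395 = 182.45.
At (164, -78): z_contact = 16.42 + 2.84 + 182.45 = 201.70 m.
Depth below ground = 238.3 − 201.70 = 36.6 m.

36.6 m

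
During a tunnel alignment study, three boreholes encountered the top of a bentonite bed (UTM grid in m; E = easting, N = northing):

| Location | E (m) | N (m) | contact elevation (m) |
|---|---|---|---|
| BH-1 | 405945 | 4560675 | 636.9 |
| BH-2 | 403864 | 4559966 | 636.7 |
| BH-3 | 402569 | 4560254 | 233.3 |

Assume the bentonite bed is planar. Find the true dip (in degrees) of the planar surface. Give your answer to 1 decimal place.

30.3°

Let the plane be z = a·E + b·N + c.
BH-2−BH-1: −2081a − 709b = −0.2;  BH-3−BH-1: −3376a − 421b = −403.6.
Solving gives a = 0.18851, b = −0.55303.
Gradient magnitude |∇z| = √(a² + b²) = √(0.03554 + 0.30584) = 0.58428.
True dip = arctan(0.58428) = 30.3°, dipping toward NNW (azimuth ≈ 341°).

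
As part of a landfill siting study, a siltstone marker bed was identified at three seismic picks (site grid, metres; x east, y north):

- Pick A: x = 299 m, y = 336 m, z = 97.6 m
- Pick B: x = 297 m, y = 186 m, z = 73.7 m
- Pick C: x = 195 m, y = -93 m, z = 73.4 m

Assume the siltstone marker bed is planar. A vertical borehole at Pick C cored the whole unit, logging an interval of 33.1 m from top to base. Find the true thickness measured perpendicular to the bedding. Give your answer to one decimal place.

Two edge vectors: Pick A→Pick B = (-2, -150, -23.9), Pick A→Pick C = (-104, -429, -24.2).
Normal n = (Pick A→Pick B) × (Pick A→Pick C) = (-6623.1, 2437.2, -14742).
So ∂z/∂x = −n_x/n_z = −0.44927 and ∂z/∂y = −n_y/n_z = 0.16532.
|∇z| = √(a²+b²) = 0.47872, so dip δ = arctan(0.47872) = 25.58°.
True thickness = vertical thickness × cos δ = 33.1 × cos 25.58° = 29.9 m.

29.9 m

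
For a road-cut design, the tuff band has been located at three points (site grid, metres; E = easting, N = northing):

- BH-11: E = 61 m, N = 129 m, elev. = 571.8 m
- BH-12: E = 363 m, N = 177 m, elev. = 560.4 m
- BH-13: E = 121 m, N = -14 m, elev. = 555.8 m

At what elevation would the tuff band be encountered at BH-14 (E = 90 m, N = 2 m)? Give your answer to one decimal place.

Let the plane be z = a·E + b·N + c.
BH-12−BH-11: 302a + 48b = −11.4;  BH-13−BH-11: 60a − 143b = −16.
Solving gives a = −0.05206, b = 0.09004.
Then c = 571.8 − a·61 − b·129 = 563.36.
At (90, 2): z = −4.7 + 0.2 + 563.36 = 558.9 m.

558.9 m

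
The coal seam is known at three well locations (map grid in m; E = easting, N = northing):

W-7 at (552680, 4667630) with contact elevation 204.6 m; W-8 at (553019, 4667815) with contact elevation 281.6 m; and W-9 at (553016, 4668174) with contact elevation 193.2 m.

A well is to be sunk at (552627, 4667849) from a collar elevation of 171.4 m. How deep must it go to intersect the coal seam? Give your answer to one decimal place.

39.1 m

Let the plane be z = a·E + b·N + c.
W-8−W-7: 339a + 185b = 77;  W-9−W-7: 336a + 544b = −11.4.
Solving gives a = 0.359875998, b = −0.243232234.
Then c = 204.6 − a·552680 − b·4667630 = 936626.41.
At (552627, 4667849): z_contact = 198877.19 − 1135371.34 + 936626.41 = 132.26 m.
Depth below ground = 171.4 − 132.26 = 39.1 m.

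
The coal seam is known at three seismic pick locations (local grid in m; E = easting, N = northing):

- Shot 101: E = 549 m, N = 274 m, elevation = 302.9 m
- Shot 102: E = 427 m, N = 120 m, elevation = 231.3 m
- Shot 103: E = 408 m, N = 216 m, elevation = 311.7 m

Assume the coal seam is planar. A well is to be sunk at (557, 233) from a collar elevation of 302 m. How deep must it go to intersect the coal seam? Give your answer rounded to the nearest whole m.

Let the plane be z = a·E + b·N + c.
Shot 102−Shot 101: −122a − 154b = −71.6;  Shot 103−Shot 101: −141a − 58b = 8.8.
Solving gives a = −0.37628, b = 0.76303.
Then c = 302.9 − a·549 − b·274 = 300.41.
At (557, 233): z_contact = −209.6 + 177.8 + 300.41 = 268.6 m.
Depth below ground = 302 − 268.6 = 33 m.

33 m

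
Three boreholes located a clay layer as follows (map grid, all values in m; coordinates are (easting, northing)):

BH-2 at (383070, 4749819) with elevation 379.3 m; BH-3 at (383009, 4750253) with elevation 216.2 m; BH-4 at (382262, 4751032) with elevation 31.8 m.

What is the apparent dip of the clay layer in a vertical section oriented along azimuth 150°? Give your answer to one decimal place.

Two edge vectors: BH-2→BH-3 = (-61, 434, -163.1), BH-2→BH-4 = (-808, 1213, -347.5).
Normal n = (BH-2→BH-3) × (BH-2→BH-4) = (47025.3, 110587.3, 276679).
So ∂z/∂E = −n_x/n_z = −0.16996 and ∂z/∂N = −n_y/n_z = −0.39970.
Unit vector along 150° is (sin 150°, cos 150°) = (0.5000, -0.8660).
Slope in that direction = a·(0.5000) + b·(-0.8660) = 0.26116.
Apparent dip = arctan|0.26116| = 14.6° (true dip is 23.5°, so apparent ≤ true as expected).

14.6°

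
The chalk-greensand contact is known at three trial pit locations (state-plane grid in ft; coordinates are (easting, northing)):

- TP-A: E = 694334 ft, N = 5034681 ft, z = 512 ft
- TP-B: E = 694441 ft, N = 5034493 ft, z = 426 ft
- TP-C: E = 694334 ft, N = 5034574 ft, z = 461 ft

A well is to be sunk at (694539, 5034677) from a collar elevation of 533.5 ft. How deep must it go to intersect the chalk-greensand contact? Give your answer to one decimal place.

16.5 ft

Two edge vectors: TP-A→TP-B = (107, -188, -86), TP-A→TP-C = (0, -107, -51).
Normal n = (TP-A→TP-B) × (TP-A→TP-C) = (386, 5457, -11449).
So ∂z/∂E = −n_x/n_z = 0.033714735 and ∂z/∂N = −n_y/n_z = 0.476635514.
Intercept c from TP-A: 512 − 23409.29 − 2399707.77 = −2422605.05.
At (694539, 5034677): z_contact = 23416.20 + 2399705.86 − 2422605.05 = 517.00 ft.
Depth below ground = 533.5 − 517.00 = 16.5 ft.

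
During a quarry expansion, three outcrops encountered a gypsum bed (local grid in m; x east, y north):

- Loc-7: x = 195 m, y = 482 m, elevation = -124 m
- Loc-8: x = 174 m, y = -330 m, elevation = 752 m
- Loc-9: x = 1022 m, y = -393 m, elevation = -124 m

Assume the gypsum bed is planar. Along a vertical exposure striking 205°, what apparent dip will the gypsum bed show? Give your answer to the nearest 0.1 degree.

Let the plane be z = a·x + b·y + c.
Loc-8−Loc-7: −21a − 812b = 876;  Loc-9−Loc-7: 827a − 875b = 0.
Solving gives a = −1.11103, b = −1.05008.
Unit vector along 205° is (sin 205°, cos 205°) = (-0.4226, -0.9063).
Slope in that direction = a·(-0.4226) + b·(-0.9063) = 1.42124.
Apparent dip = arctan|1.42124| = 54.9° (true dip is 56.8°, so apparent ≤ true as expected).

54.9°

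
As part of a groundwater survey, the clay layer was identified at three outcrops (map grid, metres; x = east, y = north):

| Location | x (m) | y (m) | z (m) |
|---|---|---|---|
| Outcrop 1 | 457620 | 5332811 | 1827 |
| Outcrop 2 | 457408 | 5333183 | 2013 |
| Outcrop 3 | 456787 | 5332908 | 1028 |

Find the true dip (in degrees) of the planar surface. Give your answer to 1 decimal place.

57.4°

Let the plane be z = a·x + b·y + c.
Outcrop 2−Outcrop 1: −212a + 372b = 186;  Outcrop 3−Outcrop 1: −833a + 97b = −799.
Solving gives a = 1.08972, b = 1.12103.
Gradient magnitude |∇z| = √(a² + b²) = √(1.18750 + 1.25670) = 1.56339.
True dip = arctan(1.56339) = 57.4°, dipping toward SW (azimuth ≈ 224°).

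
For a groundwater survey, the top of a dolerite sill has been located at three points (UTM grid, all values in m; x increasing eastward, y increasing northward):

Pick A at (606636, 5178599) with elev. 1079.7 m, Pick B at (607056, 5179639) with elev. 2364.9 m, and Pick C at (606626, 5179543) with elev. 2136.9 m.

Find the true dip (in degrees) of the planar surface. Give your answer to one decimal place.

49.2°

Two edge vectors: Pick A→Pick B = (420, 1040, 1285.2), Pick A→Pick C = (-10, 944, 1057.2).
Normal n = (Pick A→Pick B) × (Pick A→Pick C) = (-113740.8, -456876, 406880).
So ∂z/∂x = −n_x/n_z = 0.27954 and ∂z/∂y = −n_y/n_z = 1.12288.
Gradient magnitude |∇z| = √(a² + b²) = √(0.07814 + 1.26085) = 1.15715.
True dip = arctan(1.15715) = 49.2°, dipping toward SSW (azimuth ≈ 194°).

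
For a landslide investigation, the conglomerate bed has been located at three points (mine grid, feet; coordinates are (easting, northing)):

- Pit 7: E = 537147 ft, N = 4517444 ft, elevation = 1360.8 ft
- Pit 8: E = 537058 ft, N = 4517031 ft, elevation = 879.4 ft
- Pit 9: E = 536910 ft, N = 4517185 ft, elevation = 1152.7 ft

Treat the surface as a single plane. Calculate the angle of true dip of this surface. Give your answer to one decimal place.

Two edge vectors: Pit 7→Pit 8 = (-89, -413, -481.4), Pit 7→Pit 9 = (-237, -259, -208.1).
Normal n = (Pit 7→Pit 8) × (Pit 7→Pit 9) = (-38737.3, 95570.9, -74830).
So ∂z/∂E = −n_x/n_z = −0.51767 and ∂z/∂N = −n_y/n_z = 1.27717.
Gradient magnitude |∇z| = √(a² + b²) = √(0.26798 + 1.63117) = 1.37810.
True dip = arctan(1.37810) = 54.0°, dipping toward SSE (azimuth ≈ 158°).

54.0°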